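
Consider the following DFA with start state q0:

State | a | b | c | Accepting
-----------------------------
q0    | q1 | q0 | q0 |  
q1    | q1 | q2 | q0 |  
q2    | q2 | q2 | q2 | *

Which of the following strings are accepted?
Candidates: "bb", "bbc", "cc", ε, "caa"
"bb": q0 → q0 → q0; q0 is not accepting → rejected
"bbc": q0 → q0 → q0 → q0; q0 is not accepting → rejected
"cc": q0 → q0 → q0; q0 is not accepting → rejected
ε: q0; q0 is not accepting → rejected
"caa": q0 → q0 → q1 → q1; q1 is not accepting → rejected

Final answer: None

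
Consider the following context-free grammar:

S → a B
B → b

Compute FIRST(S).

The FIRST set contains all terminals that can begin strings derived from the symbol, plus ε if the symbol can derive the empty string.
S has the single production S → a B, whose right-hand side begins with the terminal a. So FIRST(S) = {a}.

Final answer: {a}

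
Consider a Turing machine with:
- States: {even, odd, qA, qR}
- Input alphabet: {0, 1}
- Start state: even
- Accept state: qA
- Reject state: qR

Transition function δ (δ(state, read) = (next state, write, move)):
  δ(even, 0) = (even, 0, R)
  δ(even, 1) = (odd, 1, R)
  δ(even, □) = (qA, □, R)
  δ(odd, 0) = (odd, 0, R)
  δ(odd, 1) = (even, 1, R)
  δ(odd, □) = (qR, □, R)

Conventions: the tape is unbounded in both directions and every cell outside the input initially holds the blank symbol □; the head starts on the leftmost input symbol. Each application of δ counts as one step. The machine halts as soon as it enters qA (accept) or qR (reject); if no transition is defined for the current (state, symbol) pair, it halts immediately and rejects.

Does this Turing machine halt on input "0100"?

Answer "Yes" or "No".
Step 0: [even]0100 (head at position 0)
Step 1: δ(even, 0) = (even, 0, R)  ⊢  0[even]100 (head at position 1)
Step 2: δ(even, 1) = (odd, 1, R)  ⊢  01[odd]00 (head at position 2)
Step 3: δ(odd, 0) = (odd, 0, R)  ⊢  010[odd]0 (head at position 3)
Step 4: δ(odd, 0) = (odd, 0, R)  ⊢  0100[odd]□ (head at position 4)
Step 5: δ(odd, □) = (qR, □, R)  ⊢  0100□[qR]□ (head at position 5)
The machine is in qR, so it halts and rejects.
It halts after 5 steps.

Final answer: Yes - halts after 5 steps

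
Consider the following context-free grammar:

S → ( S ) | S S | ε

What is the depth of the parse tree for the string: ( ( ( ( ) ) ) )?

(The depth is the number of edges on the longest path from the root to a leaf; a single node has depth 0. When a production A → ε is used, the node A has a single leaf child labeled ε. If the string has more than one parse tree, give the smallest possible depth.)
The string is 4 nested pairs. The shallowest parse tree applies S → ( S ) 4 times (one node per nested pair, each a child of the previous) and then S → ε in the middle.
S nodes at depths 0..4, ε leaf at depth 5; parentheses leaves are at depths 1..4.
(Using S → S S with an S → ε child anywhere only adds levels, so it cannot give a shallower tree.)
Depth = 5.

Final answer: 5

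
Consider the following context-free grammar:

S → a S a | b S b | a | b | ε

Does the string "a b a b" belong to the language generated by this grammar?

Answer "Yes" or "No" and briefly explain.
Every production places the same symbol at both ends (or yields a single symbol / ε), so every derived string is a palindrome. a b a b reversed is b a b a ≠ a b a b, so it is not a palindrome and cannot be derived (already the first step fails: the string starts with a but ends with b, so neither S → a S a nor S → b S b fits).

Final answer: No - no valid derivation exists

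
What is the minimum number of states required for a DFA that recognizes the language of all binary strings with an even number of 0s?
Language: binary strings with an even number of 0s
Lower bound (Myhill–Nerode): the prefixes ε, 0 are pairwise distinguishable:
  ε vs 0: suffix ε distinguishes them (ε has zero 0s (accepted), 0 has one 0 (rejected))
So any DFA needs at least 2 states.
Upper bound: a DFA with 2 states exists (one state per class above).
Minimum states: 2

Final answer: 2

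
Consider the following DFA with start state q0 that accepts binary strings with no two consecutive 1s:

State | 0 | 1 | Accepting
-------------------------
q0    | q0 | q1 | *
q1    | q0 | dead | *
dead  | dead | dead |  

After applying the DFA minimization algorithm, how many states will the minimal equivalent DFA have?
All 3 states are reachable from q0, so none can be removed as unreachable.
Table-filling: first mark every (accepting, non-accepting) pair as distinguishable (accepting: {q0, q1}; non-accepting: {dead}).
Round 1: (q0, q1) on '1' go to q1 and dead, already distinguishable → mark.
Every pair of states is distinguishable, so the DFA is already minimal.
Equivalence classes: {q0}, {q1}, {dead} → 3 states.

Final answer: 3 states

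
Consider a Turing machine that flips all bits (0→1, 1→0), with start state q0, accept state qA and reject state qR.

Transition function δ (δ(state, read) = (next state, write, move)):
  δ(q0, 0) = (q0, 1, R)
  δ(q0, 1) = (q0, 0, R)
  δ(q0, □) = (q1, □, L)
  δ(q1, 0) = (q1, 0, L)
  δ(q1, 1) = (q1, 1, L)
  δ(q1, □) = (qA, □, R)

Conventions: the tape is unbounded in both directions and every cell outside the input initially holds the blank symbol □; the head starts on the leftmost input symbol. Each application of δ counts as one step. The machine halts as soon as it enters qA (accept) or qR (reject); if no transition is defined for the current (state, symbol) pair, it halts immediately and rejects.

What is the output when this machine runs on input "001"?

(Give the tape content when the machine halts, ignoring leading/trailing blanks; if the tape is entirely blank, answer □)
Step 0: [q0]001 (head at position 0)
Step 1: δ(q0, 0) = (q0, 1, R)  ⊢  1[q0]01 (head at position 1)
Step 2: δ(q0, 0) = (q0, 1, R)  ⊢  11[q0]1 (head at position 2)
Step 3: δ(q0, 1) = (q0, 0, R)  ⊢  110[q0]□ (head at position 3)
Step 4: δ(q0, □) = (q1, □, L)  ⊢  11[q1]0□ (head at position 2)
Step 5: δ(q1, 0) = (q1, 0, L)  ⊢  1[q1]10□ (head at position 1)
Step 6: δ(q1, 1) = (q1, 1, L)  ⊢  [q1]110□ (head at position 0)
Step 7: δ(q1, 1) = (q1, 1, L)  ⊢  [q1]□110□ (head at position -1)
Step 8: δ(q1, □) = (qA, □, R)  ⊢  □[qA]110□ (head at position 0)
The machine is in qA, so it halts and accepts.
Tape content when halted (ignoring surrounding blanks): 110

Final answer: Output: 110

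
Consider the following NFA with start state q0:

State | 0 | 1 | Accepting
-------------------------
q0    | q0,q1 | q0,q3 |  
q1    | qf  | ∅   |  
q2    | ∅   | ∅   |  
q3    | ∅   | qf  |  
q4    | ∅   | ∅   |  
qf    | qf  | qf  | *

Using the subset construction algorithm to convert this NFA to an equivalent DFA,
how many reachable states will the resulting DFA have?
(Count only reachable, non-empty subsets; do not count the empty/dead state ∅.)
Start subset: {q0}
{q0}: on 0 → {q0, q1}, on 1 → {q0, q3}
{q0, q1}: on 0 → {q0, q1, qf}, on 1 → {q0, q3}
{q0, q3}: on 0 → {q0, q1}, on 1 → {q0, q3, qf}
{q0, q1, qf}: on 0 → {q0, q1, qf}, on 1 → {q0, q3, qf}
{q0, q3, qf}: on 0 → {q0, q1, qf}, on 1 → {q0, q3, qf}
Reachable non-empty subsets: {q0}, {q0, q1}, {q0, q3}, {q0, q1, qf}, {q0, q3, qf} — 5 in total.

Final answer: 5 states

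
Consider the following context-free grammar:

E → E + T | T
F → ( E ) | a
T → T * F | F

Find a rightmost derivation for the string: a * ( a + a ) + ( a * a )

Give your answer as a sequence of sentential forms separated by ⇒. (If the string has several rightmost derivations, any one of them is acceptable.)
Start with E.
Step 1: the rightmost non-terminal is E; apply E → E + T:  E + T
Step 2: the rightmost non-terminal is T; apply T → F:  E + F
Step 3: the rightmost non-terminal is F; apply F → ( E ):  E + ( E )
Step 4: the rightmost non-terminal is E; apply E → T:  E + ( T )
Step 5: the rightmost non-terminal is T; apply T → T * F:  E + ( T * F )
Step 6: the rightmost non-terminal is F; apply F → a:  E + ( T * a )
Step 7: the rightmost non-terminal is T; apply T → F:  E + ( F * a )
Step 8: the rightmost non-terminal is F; apply F → a:  E + ( a * a )
Step 9: the rightmost non-terminal is E; apply E → T:  T + ( a * a )
Step 10: the rightmost non-terminal is T; apply T → T * F:  T * F + ( a * a )
Step 11: the rightmost non-terminal is F; apply F → ( E ):  T * ( E ) + ( a * a )
Step 12: the rightmost non-terminal is E; apply E → E + T:  T * ( E + T ) + ( a * a )
Step 13: the rightmost non-terminal is T; apply T → F:  T * ( E + F ) + ( a * a )
Step 14: the rightmost non-terminal is F; apply F → a:  T * ( E + a ) + ( a * a )
Step 15: the rightmost non-terminal is E; apply E → T:  T * ( T + a ) + ( a * a )
Step 16: the rightmost non-terminal is T; apply T → F:  T * ( F + a ) + ( a * a )
Step 17: the rightmost non-terminal is F; apply F → a:  T * ( a + a ) + ( a * a )
Step 18: the rightmost non-terminal is T; apply T → F:  F * ( a + a ) + ( a * a )
Step 19: the rightmost non-terminal is F; apply F → a:  a * ( a + a ) + ( a * a )

Final answer: E ⇒ E + T ⇒ E + F ⇒ E + ( E ) ⇒ E + ( T ) ⇒ E + ( T * F ) ⇒ E + ( T * a ) ⇒ E + ( F * a ) ⇒ E + ( a * a ) ⇒ T + ( a * a ) ⇒ T * F + ( a * a ) ⇒ T * ( E ) + ( a * a ) ⇒ T * ( E + T ) + ( a * a ) ⇒ T * ( E + F ) + ( a * a ) ⇒ T * ( E + a ) + ( a * a ) ⇒ T * ( T + a ) + ( a * a ) ⇒ T * ( F + a ) + ( a * a ) ⇒ T * ( a + a ) + ( a * a ) ⇒ F * ( a + a ) + ( a * a ) ⇒ a * ( a + a ) + ( a * a )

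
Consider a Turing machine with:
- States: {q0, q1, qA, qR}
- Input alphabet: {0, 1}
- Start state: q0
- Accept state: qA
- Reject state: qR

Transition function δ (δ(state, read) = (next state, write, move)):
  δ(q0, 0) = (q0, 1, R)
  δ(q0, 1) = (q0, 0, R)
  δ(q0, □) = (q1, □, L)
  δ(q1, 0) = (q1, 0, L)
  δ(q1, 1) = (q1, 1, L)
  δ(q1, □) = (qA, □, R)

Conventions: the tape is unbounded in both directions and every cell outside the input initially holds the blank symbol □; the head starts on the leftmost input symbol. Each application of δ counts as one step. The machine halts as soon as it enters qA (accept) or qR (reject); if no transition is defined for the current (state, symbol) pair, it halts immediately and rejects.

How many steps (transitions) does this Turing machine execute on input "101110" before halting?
Step 0: [q0]101110 (head at position 0)
Step 1: δ(q0, 1) = (q0, 0, R)  ⊢  0[q0]01110 (head at position 1)
Step 2: δ(q0, 0) = (q0, 1, R)  ⊢  01[q0]1110 (head at position 2)
Step 3: δ(q0, 1) = (q0, 0, R)  ⊢  010[q0]110 (head at position 3)
Step 4: δ(q0, 1) = (q0, 0, R)  ⊢  0100[q0]10 (head at position 4)
Step 5: δ(q0, 1) = (q0, 0, R)  ⊢  01000[q0]0 (head at position 5)
Step 6: δ(q0, 0) = (q0, 1, R)  ⊢  010001[q0]□ (head at position 6)
Step 7: δ(q0, □) = (q1, □, L)  ⊢  01000[q1]1□ (head at position 5)
Step 8: δ(q1, 1) = (q1, 1, L)  ⊢  0100[q1]01□ (head at position 4)
Step 9: δ(q1, 0) = (q1, 0, L)  ⊢  010[q1]001□ (head at position 3)
Step 10: δ(q1, 0) = (q1, 0, L)  ⊢  01[q1]0001□ (head at position 2)
Step 11: δ(q1, 0) = (q1, 0, L)  ⊢  0[q1]10001□ (head at position 1)
Step 12: δ(q1, 1) = (q1, 1, L)  ⊢  [q1]010001□ (head at position 0)
Step 13: δ(q1, 0) = (q1, 0, L)  ⊢  [q1]□010001□ (head at position -1)
Step 14: δ(q1, □) = (qA, □, R)  ⊢  □[qA]010001□ (head at position 0)
The machine is in qA, so it halts and accepts.
Number of transitions executed: 14.

Final answer: 14 steps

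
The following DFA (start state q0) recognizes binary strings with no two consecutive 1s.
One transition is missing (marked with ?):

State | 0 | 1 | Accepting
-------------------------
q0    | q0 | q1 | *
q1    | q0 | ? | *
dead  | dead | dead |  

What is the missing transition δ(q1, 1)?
dead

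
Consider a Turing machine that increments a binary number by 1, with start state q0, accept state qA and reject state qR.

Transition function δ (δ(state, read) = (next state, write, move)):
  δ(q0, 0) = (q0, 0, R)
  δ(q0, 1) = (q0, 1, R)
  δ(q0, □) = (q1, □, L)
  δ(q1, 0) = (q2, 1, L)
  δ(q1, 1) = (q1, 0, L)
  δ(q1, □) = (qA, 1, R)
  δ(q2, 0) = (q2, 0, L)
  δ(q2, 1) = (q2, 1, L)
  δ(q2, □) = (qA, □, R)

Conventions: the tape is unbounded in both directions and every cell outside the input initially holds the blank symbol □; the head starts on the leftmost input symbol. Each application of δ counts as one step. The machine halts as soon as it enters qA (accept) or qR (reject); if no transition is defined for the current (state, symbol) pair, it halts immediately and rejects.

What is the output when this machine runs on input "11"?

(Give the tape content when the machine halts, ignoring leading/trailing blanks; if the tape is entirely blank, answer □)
Step 0: [q0]11 (head at position 0)
Step 1: δ(q0, 1) = (q0, 1, R)  ⊢  1[q0]1 (head at position 1)
Step 2: δ(q0, 1) = (q0, 1, R)  ⊢  11[q0]□ (head at position 2)
Step 3: δ(q0, □) = (q1, □, L)  ⊢  1[q1]1□ (head at position 1)
Step 4: δ(q1, 1) = (q1, 0, L)  ⊢  [q1]10□ (head at position 0)
Step 5: δ(q1, 1) = (q1, 0, L)  ⊢  [q1]□00□ (head at position -1)
Step 6: δ(q1, □) = (qA, 1, R)  ⊢  1[qA]00□ (head at position 0)
The machine is in qA, so it halts and accepts.
Tape content when halted (ignoring surrounding blanks): 100

Final answer: Output: 100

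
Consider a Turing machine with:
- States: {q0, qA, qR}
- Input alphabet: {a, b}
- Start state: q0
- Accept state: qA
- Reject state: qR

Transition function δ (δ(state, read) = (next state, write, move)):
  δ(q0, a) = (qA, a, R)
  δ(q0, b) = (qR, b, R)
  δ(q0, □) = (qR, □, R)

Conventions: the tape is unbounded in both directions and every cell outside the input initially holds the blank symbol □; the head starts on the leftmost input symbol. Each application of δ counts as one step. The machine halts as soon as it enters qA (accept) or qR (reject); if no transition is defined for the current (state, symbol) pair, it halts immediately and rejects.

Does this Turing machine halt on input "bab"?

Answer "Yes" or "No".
Step 0: [q0]bab (head at position 0)
Step 1: δ(q0, b) = (qR, b, R)  ⊢  b[qR]ab (head at position 1)
The machine is in qR, so it halts and rejects.
It halts after 1 steps.

Final answer: Yes - halts after 1 steps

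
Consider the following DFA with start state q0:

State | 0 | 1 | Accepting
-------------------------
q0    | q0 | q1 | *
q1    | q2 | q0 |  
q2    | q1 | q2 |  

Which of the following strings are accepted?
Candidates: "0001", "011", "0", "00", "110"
"0001": q0 → q0 → q0 → q0 → q1; q1 is not accepting → rejected
"011": q0 → q0 → q1 → q0; q0 is accepting → accepted
"0": q0 → q0; q0 is accepting → accepted
"00": q0 → q0 → q0; q0 is accepting → accepted
"110": q0 → q1 → q0 → q0; q0 is accepting → accepted

Final answer: "011", "0", "00", "110"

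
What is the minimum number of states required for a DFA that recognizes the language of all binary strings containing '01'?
Language: binary strings containing '01'
Lower bound (Myhill–Nerode): the prefixes ε, 0, 01 are pairwise distinguishable:
  ε vs 01: suffix ε distinguishes them (ε is rejected, 01 is accepted)
  0 vs 01: suffix ε distinguishes them (0 is rejected, 01 is accepted)
  ε vs 0: suffix 1 distinguishes them (ε·1 = 1 is rejected, 0·1 = 01 is accepted)
So any DFA needs at least 3 states.
Upper bound: a DFA with 3 states exists (one state per class above: 'no progress', 'last symbol 0', and 'seen 01' (accepting sink)).
Minimum states: 3

Final answer: 3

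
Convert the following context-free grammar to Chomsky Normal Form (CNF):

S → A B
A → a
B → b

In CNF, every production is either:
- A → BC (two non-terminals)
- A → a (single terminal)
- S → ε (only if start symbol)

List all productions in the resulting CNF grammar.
The grammar has no ε-productions or unit productions to eliminate.
S → A B is already in CNF (two non-terminals) – keep it.
A → a is already in CNF (single terminal) – keep it.
B → b is already in CNF (single terminal) – keep it.
Resulting CNF grammar (3 productions): A → a; B → b; S → A B

Final answer: A → a; B → b; S → A B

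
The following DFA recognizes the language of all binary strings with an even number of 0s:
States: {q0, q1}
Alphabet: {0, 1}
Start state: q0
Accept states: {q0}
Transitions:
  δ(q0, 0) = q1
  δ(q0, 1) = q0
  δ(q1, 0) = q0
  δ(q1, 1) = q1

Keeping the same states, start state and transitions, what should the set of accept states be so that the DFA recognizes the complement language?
The DFA is complete (every state has a transition on every symbol), so the complement
is recognized by the same DFA with accepting and non-accepting states swapped.
Original accept states: {q0}
Complement accept states = All states - Original accept states
= {q0, q1} - {q0}
= {q1}
Complement language: strings with an ODD number of 0s

Final answer: {q1}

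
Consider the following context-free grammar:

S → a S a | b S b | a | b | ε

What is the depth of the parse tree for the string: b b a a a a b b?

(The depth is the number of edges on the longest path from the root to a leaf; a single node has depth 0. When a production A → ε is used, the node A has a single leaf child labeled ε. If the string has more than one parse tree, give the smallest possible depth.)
The string has even length 8, so its (unique) parse tree peels off matching outer symbols: S → b S b, S → b S b, S → a S a, S → a S a, and finally S → ε for the empty middle.
The S nodes are at depths 0..4; the ε leaf under the innermost S is at depth 5 (terminal leaves are at depths 1..4).
Depth = 5.

Final answer: 5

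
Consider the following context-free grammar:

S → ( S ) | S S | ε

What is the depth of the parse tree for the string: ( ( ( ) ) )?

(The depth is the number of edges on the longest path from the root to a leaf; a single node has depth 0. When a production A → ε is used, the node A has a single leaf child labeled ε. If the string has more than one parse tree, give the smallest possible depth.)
The string is 3 nested pairs. The shallowest parse tree applies S → ( S ) 3 times (one node per nested pair, each a child of the previous) and then S → ε in the middle.
S nodes at depths 0..3, ε leaf at depth 4; parentheses leaves are at depths 1..3.
(Using S → S S with an S → ε child anywhere only adds levels, so it cannot give a shallower tree.)
Depth = 4.

Final answer: 4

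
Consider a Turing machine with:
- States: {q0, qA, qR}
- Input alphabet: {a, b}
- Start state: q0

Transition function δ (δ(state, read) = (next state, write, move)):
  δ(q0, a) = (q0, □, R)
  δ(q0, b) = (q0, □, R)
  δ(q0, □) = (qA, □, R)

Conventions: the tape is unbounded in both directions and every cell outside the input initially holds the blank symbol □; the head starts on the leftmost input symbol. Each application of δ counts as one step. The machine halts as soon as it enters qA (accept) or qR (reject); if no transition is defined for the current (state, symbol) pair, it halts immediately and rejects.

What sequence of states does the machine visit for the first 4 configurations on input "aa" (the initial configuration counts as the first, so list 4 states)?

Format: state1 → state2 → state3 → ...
Step 0: [q0]aa (head at position 0)
Step 1: δ(q0, a) = (q0, □, R)  ⊢  □[q0]a (head at position 1)
Step 2: δ(q0, a) = (q0, □, R)  ⊢  □□[q0]□ (head at position 2)
Step 3: δ(q0, □) = (qA, □, R)  ⊢  □□□[qA]□ (head at position 3)
Reading off the states of these 4 configurations: q0 → q0 → q0 → qA

Final answer: q0 → q0 → q0 → qA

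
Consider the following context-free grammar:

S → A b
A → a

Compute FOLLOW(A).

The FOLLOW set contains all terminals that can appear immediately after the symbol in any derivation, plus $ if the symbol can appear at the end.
A occurs only in S → A b, where it is immediately followed by the terminal b. So FOLLOW(A) = {b}.

Final answer: {b}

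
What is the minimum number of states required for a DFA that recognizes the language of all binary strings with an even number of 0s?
Language: binary strings with an even number of 0s
Lower bound (Myhill–Nerode): the prefixes ε, 0 are pairwise distinguishable:
  ε vs 0: suffix ε distinguishes them (ε has zero 0s (accepted), 0 has one 0 (rejected))
So any DFA needs at least 2 states.
Upper bound: a DFA with 2 states exists (one state per class above).
Minimum states: 2

Final answer: 2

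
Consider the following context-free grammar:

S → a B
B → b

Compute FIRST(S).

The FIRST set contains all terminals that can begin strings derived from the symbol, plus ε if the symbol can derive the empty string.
S has the single production S → a B, whose right-hand side begins with the terminal a. So FIRST(S) = {a}.

Final answer: {a}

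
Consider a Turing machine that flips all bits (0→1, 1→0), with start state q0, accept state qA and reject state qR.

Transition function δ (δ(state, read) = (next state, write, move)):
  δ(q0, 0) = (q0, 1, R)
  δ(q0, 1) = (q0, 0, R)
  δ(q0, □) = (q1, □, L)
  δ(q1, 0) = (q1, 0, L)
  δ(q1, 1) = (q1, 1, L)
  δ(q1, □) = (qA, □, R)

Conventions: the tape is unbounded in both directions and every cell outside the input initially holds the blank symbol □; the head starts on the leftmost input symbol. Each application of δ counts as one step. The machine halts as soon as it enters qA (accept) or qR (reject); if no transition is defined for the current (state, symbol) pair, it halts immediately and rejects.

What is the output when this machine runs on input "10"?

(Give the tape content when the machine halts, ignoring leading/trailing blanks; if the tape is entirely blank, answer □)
Step 0: [q0]10 (head at position 0)
Step 1: δ(q0, 1) = (q0, 0, R)  ⊢  0[q0]0 (head at position 1)
Step 2: δ(q0, 0) = (q0, 1, R)  ⊢  01[q0]□ (head at position 2)
Step 3: δ(q0, □) = (q1, □, L)  ⊢  0[q1]1□ (head at position 1)
Step 4: δ(q1, 1) = (q1, 1, L)  ⊢  [q1]01□ (head at position 0)
Step 5: δ(q1, 0) = (q1, 0, L)  ⊢  [q1]□01□ (head at position -1)
Step 6: δ(q1, □) = (qA, □, R)  ⊢  □[qA]01□ (head at position 0)
The machine is in qA, so it halts and accepts.
Tape content when halted (ignoring surrounding blanks): 01

Final answer: Output: 01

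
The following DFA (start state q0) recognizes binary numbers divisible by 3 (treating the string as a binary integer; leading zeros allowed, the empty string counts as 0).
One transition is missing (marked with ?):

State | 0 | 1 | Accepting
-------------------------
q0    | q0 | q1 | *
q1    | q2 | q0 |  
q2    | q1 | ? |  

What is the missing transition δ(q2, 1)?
q2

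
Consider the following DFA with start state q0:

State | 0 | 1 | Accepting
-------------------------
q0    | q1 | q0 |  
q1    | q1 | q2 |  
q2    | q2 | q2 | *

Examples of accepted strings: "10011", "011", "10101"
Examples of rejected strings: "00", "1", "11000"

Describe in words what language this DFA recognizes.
binary strings containing '01' as a substring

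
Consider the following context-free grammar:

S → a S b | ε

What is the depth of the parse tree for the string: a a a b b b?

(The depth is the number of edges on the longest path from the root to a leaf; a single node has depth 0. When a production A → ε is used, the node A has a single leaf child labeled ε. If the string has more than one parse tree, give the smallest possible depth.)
The only parse tree applies S → a S b 3 times (once per matching a…b pair) and then S → ε.
The S nodes sit at depths 0, 1, …, 3; the innermost S (depth 3) has the single child ε at depth 4.
The terminal leaves a, b are at depths 1..3, so the longest root-to-leaf path is S → S → … → S → ε with 4 edges.
Depth = 4.

Final answer: 4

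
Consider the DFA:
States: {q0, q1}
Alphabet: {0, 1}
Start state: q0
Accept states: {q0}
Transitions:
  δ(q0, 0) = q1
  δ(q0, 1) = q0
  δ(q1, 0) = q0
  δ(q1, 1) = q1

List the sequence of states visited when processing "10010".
Starting at q0
Read '1': q0 -> q0
Read '0': q0 -> q1
Read '0': q1 -> q0
Read '1': q0 -> q0
Read '0': q0 -> q1

Final answer: q0 -> q0 -> q1 -> q0 -> q0 -> q1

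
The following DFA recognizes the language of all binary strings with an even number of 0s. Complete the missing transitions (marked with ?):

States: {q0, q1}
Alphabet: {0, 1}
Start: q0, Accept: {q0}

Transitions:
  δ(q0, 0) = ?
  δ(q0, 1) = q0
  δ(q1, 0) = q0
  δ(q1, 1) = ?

What each state remembers (consistent with the given transitions and accept states):
  q0: an even number of 0s has been read so far
  q1: an odd number of 0s has been read so far
Filling in the missing entries:
  δ(q0, 0): in q0 (an even number of 0s has been read so far), after reading 0 we have: an odd number of 0s has been read so far → q1
  δ(q1, 1): in q1 (an odd number of 0s has been read so far), after reading 1 we have: an odd number of 0s has been read so far → q1

Final answer: δ(q0, 0) = q1; δ(q1, 1) = q1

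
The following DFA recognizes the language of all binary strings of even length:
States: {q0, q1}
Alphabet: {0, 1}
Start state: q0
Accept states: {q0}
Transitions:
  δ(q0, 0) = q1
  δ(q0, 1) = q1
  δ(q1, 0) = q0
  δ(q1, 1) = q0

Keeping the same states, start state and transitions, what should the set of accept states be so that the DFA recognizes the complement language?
The DFA is complete (every state has a transition on every symbol), so the complement
is recognized by the same DFA with accepting and non-accepting states swapped.
Original accept states: {q0}
Complement accept states = All states - Original accept states
= {q0, q1} - {q0}
= {q1}
Complement language: strings of ODD length

Final answer: {q1}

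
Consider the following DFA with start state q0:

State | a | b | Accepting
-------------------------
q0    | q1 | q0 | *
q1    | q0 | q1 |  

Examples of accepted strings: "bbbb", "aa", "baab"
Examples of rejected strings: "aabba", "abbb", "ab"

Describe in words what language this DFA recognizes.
strings over {a,b} with an even number of a's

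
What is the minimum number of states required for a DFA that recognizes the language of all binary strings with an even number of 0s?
Language: binary strings with an even number of 0s
Lower bound (Myhill–Nerode): the prefixes ε, 0 are pairwise distinguishable:
  ε vs 0: suffix ε distinguishes them (ε has zero 0s (accepted), 0 has one 0 (rejected))
So any DFA needs at least 2 states.
Upper bound: a DFA with 2 states exists (one state per class above).
Minimum states: 2

Final answer: 2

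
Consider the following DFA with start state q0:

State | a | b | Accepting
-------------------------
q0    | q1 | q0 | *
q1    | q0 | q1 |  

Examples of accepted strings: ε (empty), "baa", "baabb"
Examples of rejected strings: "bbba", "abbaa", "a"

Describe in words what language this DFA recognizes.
strings over {a,b} with an even number of a's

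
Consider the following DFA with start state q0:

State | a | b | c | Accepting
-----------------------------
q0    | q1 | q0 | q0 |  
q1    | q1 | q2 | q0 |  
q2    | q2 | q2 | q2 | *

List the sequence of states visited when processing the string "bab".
q0 → q0 → q1 → q2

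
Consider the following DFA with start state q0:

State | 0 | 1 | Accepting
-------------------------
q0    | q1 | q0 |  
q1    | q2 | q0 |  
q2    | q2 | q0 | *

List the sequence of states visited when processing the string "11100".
q0 → q0 → q0 → q0 → q1 → q2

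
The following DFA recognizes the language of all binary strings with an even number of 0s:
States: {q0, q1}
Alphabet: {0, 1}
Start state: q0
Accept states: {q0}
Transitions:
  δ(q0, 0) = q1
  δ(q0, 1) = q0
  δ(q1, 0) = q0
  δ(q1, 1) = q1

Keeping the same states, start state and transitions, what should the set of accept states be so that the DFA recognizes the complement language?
The DFA is complete (every state has a transition on every symbol), so the complement
is recognized by the same DFA with accepting and non-accepting states swapped.
Original accept states: {q0}
Complement accept states = All states - Original accept states
= {q0, q1} - {q0}
= {q1}
Complement language: strings with an ODD number of 0s

Final answer: {q1}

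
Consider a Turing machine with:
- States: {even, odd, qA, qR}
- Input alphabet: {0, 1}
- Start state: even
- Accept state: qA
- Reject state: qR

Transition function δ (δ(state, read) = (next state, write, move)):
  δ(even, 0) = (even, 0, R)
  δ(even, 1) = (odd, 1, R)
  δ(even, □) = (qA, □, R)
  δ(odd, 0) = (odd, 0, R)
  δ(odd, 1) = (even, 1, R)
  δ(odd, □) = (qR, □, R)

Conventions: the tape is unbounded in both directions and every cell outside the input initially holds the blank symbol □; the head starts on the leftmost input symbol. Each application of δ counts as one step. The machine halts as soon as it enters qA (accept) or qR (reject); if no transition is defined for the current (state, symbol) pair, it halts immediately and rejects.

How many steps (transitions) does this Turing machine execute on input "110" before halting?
Step 0: [even]110 (head at position 0)
Step 1: δ(even, 1) = (odd, 1, R)  ⊢  1[odd]10 (head at position 1)
Step 2: δ(odd, 1) = (even, 1, R)  ⊢  11[even]0 (head at position 2)
Step 3: δ(even, 0) = (even, 0, R)  ⊢  110[even]□ (head at position 3)
Step 4: δ(even, □) = (qA, □, R)  ⊢  110□[qA]□ (head at position 4)
The machine is in qA, so it halts and accepts.
Number of transitions executed: 4.

Final answer: 4 steps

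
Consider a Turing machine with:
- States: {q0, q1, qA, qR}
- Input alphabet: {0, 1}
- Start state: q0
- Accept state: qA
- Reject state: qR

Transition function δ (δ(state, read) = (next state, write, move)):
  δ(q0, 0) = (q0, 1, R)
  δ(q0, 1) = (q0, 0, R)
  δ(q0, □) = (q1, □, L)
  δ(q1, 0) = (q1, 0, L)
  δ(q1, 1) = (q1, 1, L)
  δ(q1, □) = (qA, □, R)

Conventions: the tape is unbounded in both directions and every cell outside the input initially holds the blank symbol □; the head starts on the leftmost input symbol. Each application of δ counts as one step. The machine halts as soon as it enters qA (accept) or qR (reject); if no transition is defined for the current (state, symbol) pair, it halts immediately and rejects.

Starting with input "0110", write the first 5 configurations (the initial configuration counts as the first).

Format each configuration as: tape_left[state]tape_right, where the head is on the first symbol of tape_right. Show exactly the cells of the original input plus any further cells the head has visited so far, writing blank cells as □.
Step 0: [q0]0110 (head at position 0)
Step 1: δ(q0, 0) = (q0, 1, R)  ⊢  1[q0]110 (head at position 1)
Step 2: δ(q0, 1) = (q0, 0, R)  ⊢  10[q0]10 (head at position 2)
Step 3: δ(q0, 1) = (q0, 0, R)  ⊢  100[q0]0 (head at position 3)
Step 4: δ(q0, 0) = (q0, 1, R)  ⊢  1001[q0]□ (head at position 4)

Final answer: [q0]0110 ⊢ 1[q0]110 ⊢ 10[q0]10 ⊢ 100[q0]0 ⊢ 1001[q0]□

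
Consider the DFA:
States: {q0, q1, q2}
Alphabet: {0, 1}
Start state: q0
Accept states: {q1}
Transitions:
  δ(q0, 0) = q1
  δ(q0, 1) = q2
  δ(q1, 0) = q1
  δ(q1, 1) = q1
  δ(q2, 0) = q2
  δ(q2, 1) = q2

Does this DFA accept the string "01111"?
Processing string "01111":
  q0 --0--> q1
  q1 --1--> q1
  q1 --1--> q1
  q1 --1--> q1
  q1 --1--> q1
Final state: q1
Accept states: {q1}
q1 is an accept state, so the string is accepted.

Final answer: Yes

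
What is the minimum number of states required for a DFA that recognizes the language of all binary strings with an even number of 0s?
Language: binary strings with an even number of 0s
Lower bound (Myhill–Nerode): the prefixes ε, 0 are pairwise distinguishable:
  ε vs 0: suffix ε distinguishes them (ε has zero 0s (accepted), 0 has one 0 (rejected))
So any DFA needs at least 2 states.
Upper bound: a DFA with 2 states exists (one state per class above).
Minimum states: 2

Final answer: 2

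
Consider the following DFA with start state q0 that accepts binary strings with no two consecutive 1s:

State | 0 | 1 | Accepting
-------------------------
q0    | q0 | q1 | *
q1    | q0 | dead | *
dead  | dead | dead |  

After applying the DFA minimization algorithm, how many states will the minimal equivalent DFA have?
All 3 states are reachable from q0, so none can be removed as unreachable.
Table-filling: first mark every (accepting, non-accepting) pair as distinguishable (accepting: {q0, q1}; non-accepting: {dead}).
Round 1: (q0, q1) on '1' go to q1 and dead, already distinguishable → mark.
Every pair of states is distinguishable, so the DFA is already minimal.
Equivalence classes: {q0}, {q1}, {dead} → 3 states.

Final answer: 3 states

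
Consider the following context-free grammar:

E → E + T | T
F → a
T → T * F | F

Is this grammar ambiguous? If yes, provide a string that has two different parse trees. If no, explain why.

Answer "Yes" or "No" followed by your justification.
This is the standard stratified expression grammar: '+' is introduced only by the left-recursive rule E → E + T and '*' only by the left-recursive rule T → T * F, with F → a. For any string, the last '+' must be the one produced at the root E (everything after it is a T containing no '+'), and likewise within each T the last '*' is produced at its root. This fixes the parse tree uniquely (left-associative, '*' binding tighter than '+'), so every string has exactly one parse tree.

Final answer: No - the grammar is unambiguous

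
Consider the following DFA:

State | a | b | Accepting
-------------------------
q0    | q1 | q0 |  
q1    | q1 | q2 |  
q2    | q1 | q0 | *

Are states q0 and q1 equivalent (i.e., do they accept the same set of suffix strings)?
Try the suffix "b".
From q0: q0 → q0 — not accepting.
From q1: q1 → q2 — accepting.
The two states disagree on this suffix, so they are not equivalent.

Final answer: No. Distinguishing string: "b" - accepted from q1 but not from q0.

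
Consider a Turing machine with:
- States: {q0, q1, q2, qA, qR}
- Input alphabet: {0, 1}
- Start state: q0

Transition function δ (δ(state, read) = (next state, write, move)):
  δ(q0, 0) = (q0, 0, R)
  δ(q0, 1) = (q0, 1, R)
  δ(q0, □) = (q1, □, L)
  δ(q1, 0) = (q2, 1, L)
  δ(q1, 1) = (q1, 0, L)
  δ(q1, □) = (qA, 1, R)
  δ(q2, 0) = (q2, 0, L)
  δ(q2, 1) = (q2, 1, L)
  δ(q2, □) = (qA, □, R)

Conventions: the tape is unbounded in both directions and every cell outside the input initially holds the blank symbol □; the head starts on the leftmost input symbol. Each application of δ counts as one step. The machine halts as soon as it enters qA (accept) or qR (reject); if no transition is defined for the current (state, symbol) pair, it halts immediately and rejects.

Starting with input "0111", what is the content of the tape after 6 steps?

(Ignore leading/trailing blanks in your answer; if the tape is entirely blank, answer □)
Step 0: [q0]0111 (head at position 0)
Step 1: δ(q0, 0) = (q0, 0, R)  ⊢  0[q0]111 (head at position 1)
Step 2: δ(q0, 1) = (q0, 1, R)  ⊢  01[q0]11 (head at position 2)
Step 3: δ(q0, 1) = (q0, 1, R)  ⊢  011[q0]1 (head at position 3)
Step 4: δ(q0, 1) = (q0, 1, R)  ⊢  0111[q0]□ (head at position 4)
Step 5: δ(q0, □) = (q1, □, L)  ⊢  011[q1]1□ (head at position 3)
Step 6: δ(q1, 1) = (q1, 0, L)  ⊢  01[q1]10□ (head at position 2)
Tape after 6 steps (ignoring surrounding blanks): 0110

Final answer: Tape: 0110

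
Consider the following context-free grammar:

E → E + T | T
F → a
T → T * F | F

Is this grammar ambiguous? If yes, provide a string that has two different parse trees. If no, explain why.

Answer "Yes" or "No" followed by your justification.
This is the standard stratified expression grammar: '+' is introduced only by the left-recursive rule E → E + T and '*' only by the left-recursive rule T → T * F, with F → a. For any string, the last '+' must be the one produced at the root E (everything after it is a T containing no '+'), and likewise within each T the last '*' is produced at its root. This fixes the parse tree uniquely (left-associative, '*' binding tighter than '+'), so every string has exactly one parse tree.

Final answer: No - the grammar is unambiguous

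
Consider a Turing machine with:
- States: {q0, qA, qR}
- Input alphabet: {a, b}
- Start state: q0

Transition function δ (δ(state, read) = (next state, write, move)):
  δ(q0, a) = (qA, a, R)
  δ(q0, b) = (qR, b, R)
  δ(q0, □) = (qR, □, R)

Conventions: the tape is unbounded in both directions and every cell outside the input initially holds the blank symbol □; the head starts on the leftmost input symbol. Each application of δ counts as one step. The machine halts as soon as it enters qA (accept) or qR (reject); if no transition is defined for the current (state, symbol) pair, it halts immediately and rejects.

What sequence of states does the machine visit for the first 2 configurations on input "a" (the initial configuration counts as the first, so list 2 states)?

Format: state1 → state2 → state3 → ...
Step 0: [q0]a (head at position 0)
Step 1: δ(q0, a) = (qA, a, R)  ⊢  a[qA]□ (head at position 1)
Reading off the states of these 2 configurations: q0 → qA

Final answer: q0 → qA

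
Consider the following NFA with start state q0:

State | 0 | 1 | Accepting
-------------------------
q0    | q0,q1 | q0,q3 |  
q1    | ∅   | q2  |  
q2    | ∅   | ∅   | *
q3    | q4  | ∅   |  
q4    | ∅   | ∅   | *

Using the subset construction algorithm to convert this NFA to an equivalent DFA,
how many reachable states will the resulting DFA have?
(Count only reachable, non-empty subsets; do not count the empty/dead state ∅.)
Start subset: {q0}
{q0}: on 0 → {q0, q1}, on 1 → {q0, q3}
{q0, q1}: on 0 → {q0, q1}, on 1 → {q0, q2, q3}
{q0, q3}: on 0 → {q0, q1, q4}, on 1 → {q0, q3}
{q0, q2, q3}: on 0 → {q0, q1, q4}, on 1 → {q0, q3}
{q0, q1, q4}: on 0 → {q0, q1}, on 1 → {q0, q2, q3}
Reachable non-empty subsets: {q0}, {q0, q1}, {q0, q3}, {q0, q2, q3}, {q0, q1, q4} — 5 in total.

Final answer: 5 states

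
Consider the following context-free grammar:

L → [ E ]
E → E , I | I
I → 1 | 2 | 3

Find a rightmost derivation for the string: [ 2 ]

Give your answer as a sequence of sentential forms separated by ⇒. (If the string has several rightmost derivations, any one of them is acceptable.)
Start with L.
Step 1: the rightmost non-terminal is L; apply L → [ E ]:  [ E ]
Step 2: the rightmost non-terminal is E; apply E → I:  [ I ]
Step 3: the rightmost non-terminal is I; apply I → 2:  [ 2 ]

Final answer: L ⇒ [ E ] ⇒ [ I ] ⇒ [ 2 ]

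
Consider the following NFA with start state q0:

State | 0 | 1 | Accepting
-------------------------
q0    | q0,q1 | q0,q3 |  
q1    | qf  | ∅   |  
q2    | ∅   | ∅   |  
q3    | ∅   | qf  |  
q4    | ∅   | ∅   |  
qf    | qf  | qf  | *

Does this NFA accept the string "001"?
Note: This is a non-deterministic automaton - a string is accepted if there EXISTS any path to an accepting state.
Track the set of states the NFA could be in: start {q0}
Read '0': {q0} → {q0, q1}
Read '0': {q0, q1} → {q0, q1, qf}
Read '1': {q0, q1, qf} → {q0, q3, qf}
Final set {q0, q3, qf} contains accepting state(s) {qf} → accepted.

Final answer: Yes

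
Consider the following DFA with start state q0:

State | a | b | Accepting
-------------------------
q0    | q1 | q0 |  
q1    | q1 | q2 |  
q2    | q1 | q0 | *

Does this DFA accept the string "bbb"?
Start in q0.
Read 'b': q0 → q0
Read 'b': q0 → q0
Read 'b': q0 → q0
Final state q0 is not accepting, so the string is rejected.

Final answer: No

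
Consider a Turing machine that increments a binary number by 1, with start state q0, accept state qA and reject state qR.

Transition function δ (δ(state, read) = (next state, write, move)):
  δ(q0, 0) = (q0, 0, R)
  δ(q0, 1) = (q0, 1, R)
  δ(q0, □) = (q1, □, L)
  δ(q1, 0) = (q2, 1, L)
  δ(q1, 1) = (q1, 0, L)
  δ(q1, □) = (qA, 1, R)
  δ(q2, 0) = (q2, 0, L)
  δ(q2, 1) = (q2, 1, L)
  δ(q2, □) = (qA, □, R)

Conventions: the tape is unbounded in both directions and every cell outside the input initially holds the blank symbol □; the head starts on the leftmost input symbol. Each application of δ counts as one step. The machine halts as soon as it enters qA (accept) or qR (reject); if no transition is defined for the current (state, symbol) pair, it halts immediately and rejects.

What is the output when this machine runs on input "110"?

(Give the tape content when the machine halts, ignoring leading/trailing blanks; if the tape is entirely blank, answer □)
Step 0: [q0]110 (head at position 0)
Step 1: δ(q0, 1) = (q0, 1, R)  ⊢  1[q0]10 (head at position 1)
Step 2: δ(q0, 1) = (q0, 1, R)  ⊢  11[q0]0 (head at position 2)
Step 3: δ(q0, 0) = (q0, 0, R)  ⊢  110[q0]□ (head at position 3)
Step 4: δ(q0, □) = (q1, □, L)  ⊢  11[q1]0□ (head at position 2)
Step 5: δ(q1, 0) = (q2, 1, L)  ⊢  1[q2]11□ (head at position 1)
Step 6: δ(q2, 1) = (q2, 1, L)  ⊢  [q2]111□ (head at position 0)
Step 7: δ(q2, 1) = (q2, 1, L)  ⊢  [q2]□111□ (head at position -1)
Step 8: δ(q2, □) = (qA, □, R)  ⊢  □[qA]111□ (head at position 0)
The machine is in qA, so it halts and accepts.
Tape content when halted (ignoring surrounding blanks): 111

Final answer: Output: 111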